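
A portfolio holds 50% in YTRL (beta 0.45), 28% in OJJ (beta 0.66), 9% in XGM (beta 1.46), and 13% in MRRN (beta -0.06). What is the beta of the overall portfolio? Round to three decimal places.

β_P = Σ w_i β_i = 0.50×0.45 + 0.28×0.66 + 0.09×1.46 + 0.13×-0.06 = 0.5334

0.533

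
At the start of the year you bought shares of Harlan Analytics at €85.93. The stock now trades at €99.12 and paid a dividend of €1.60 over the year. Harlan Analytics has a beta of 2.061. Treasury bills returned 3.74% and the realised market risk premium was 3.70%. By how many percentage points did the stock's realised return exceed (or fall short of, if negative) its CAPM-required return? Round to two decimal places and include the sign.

+5.85%

Realised HPR = (P1 + D1 − P0) / P0 = (99.12 + 1.60 − 85.93) / 85.93 = 14.79 / 85.93 = 17.2117%
CAPM required = R_f + β·MRP = 3.74% + 2.061 × 3.70% = 11.36570%
α = realised − required = 17.2117% − 11.36570% = +5.85%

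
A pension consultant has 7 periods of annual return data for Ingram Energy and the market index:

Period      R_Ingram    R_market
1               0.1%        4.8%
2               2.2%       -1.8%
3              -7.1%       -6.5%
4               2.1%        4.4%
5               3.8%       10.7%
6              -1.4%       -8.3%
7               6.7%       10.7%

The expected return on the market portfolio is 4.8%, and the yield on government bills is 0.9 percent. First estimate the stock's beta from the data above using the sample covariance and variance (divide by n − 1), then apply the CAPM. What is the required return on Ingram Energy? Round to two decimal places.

2.68%

Mean R_i = (0.1 + 2.2 − 7.1 + 2.1 + 3.8 − 1.4 + 6.7) / 7 = 0.9143%
Mean R_m = (4.8 − 1.8 − 6.5 + 4.4 + 10.7 − 8.3 + 10.7) / 7 = 2.0000%
Σ(R_i − R̄_i)(R_m − R̄_m) = 163.0800  ⇒  Cov = 163.0800 / 6 = 27.1800
Σ(R_m − R̄_m)² = 357.7600  ⇒  Var(R_m) = 357.7600 / 6 = 59.6267
β = Cov / Var(R_m) = 27.1800 / 59.6267 = 0.4558
MRP = 4.8% − 0.9% = 3.90%
E(R) = R_f + β × MRP = 0.9% + 0.4558 × 3.9% = 2.68%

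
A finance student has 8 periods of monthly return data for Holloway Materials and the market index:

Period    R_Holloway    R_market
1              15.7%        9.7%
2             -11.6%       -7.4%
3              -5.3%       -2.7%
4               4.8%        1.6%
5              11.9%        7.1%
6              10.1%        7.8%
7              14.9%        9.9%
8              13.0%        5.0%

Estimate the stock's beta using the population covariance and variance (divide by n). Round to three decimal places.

Mean R_i = (15.7 − 11.6 − 5.3 + 4.8 + 11.9 + 10.1 + 14.9 + 13.0) / 8 = 6.6875%
Mean R_m = (9.7 − 7.4 − 2.7 + 1.6 + 7.1 + 7.8 + 9.9 + 5.0) / 8 = 3.8750%
Σ(R_i − R̄_i)(R_m − R̄_m) = 428.5875  ⇒  Cov = 428.5875 / 8 = 53.5734
Σ(R_m − R̄_m)² = 272.8350  ⇒  Var(R_m) = 272.8350 / 8 = 34.1044
β = Cov / Var(R_m) = 53.5734 / 34.1044 = 1.5709

1.571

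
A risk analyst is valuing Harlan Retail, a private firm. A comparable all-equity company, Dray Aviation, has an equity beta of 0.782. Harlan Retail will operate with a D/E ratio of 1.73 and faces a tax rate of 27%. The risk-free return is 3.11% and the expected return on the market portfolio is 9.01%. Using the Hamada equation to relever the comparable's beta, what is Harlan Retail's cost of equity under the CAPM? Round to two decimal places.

13.55%

β_L = β_U × [1 + (1 − t)(D/E)] = 0.782 × [1 + (1 − 0.27) × 1.73]
    = 0.782 × [1 + 0.73 × 1.73] = 0.782 × 2.2629 = 1.7696
MRP = 9.01% − 3.11% = 5.90%
E(R) = R_f + β_L × MRP = 3.11% + 1.7696 × 5.90% = 13.55%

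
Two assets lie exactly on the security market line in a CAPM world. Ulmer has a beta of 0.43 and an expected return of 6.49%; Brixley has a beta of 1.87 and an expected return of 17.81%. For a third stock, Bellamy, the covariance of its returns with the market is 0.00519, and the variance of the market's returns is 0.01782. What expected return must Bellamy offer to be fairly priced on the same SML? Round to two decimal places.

MRP = (17.81% − 6.49%) / (1.87 − 0.43) = 7.8611%
R_f = 6.49% − 0.43 × 7.8611% = 3.1097%
β_Bellamy = Cov / Var(R_m) = 0.00519 / 0.01782 = 0.2912
E(R_Bellamy) = R_f + β × MRP = 3.1097% + 0.2912 × 7.8611% = 5.40%

5.40%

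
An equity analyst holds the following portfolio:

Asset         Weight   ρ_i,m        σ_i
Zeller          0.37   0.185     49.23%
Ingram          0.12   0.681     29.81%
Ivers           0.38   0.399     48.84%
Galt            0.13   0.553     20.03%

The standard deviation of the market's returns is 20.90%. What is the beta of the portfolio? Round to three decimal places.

β_Zeller = 0.185 × 49.23% / 20.90% = 0.4358
β_Ingram = 0.681 × 29.81% / 20.90% = 0.9713
β_Ivers = 0.399 × 48.84% / 20.90% = 0.9324
β_Galt = 0.553 × 20.03% / 20.90% = 0.5300
β_P = Σ w_i β_i = 0.37×0.4358 + 0.12×0.9713 + 0.38×0.9324 + 0.13×0.5300 = 0.7010

0.701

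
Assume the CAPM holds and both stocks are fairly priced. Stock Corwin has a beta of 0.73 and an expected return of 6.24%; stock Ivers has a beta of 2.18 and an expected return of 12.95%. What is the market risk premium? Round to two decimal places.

4.63%

Both satisfy E(R) = R_f + β·MRP, so the slope of the SML is
MRP = (12.95% − 6.24%) / (2.18 − 0.73) = 6.71% / 1.45 = 4.6276%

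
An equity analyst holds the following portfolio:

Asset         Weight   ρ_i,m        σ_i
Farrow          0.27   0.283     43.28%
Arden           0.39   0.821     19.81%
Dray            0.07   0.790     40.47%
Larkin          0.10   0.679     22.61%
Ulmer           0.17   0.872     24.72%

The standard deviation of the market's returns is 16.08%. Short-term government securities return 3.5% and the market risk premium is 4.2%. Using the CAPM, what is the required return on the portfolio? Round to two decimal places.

β_Farrow = 0.283 × 43.28% / 16.08% = 0.7617
β_Arden = 0.821 × 19.81% / 16.08% = 1.0114
β_Dray = 0.790 × 40.47% / 16.08% = 1.9883
β_Larkin = 0.679 × 22.61% / 16.08% = 0.9547
β_Ulmer = 0.872 × 24.72% / 16.08% = 1.3405
β_P = Σ w_i β_i = 0.27×0.7617 + 0.39×1.0114 + 0.07×1.9883 + 0.10×0.9547 + 0.17×1.3405 = 1.0626
E(R_P) = R_f + β_P × MRP = 3.5% + 1.0626 × 4.2% = 7.96%

7.96%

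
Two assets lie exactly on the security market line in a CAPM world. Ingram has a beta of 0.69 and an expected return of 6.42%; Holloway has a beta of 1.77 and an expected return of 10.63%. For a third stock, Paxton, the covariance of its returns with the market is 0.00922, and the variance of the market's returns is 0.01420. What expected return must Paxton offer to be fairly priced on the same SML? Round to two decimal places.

MRP = (10.63% − 6.42%) / (1.77 − 0.69) = 3.8981%
R_f = 6.42% − 0.69 × 3.8981% = 3.7303%
β_Paxton = Cov / Var(R_m) = 0.00922 / 0.01420 = 0.6493
E(R_Paxton) = R_f + β × MRP = 3.7303% + 0.6493 × 3.8981% = 6.26%

6.26%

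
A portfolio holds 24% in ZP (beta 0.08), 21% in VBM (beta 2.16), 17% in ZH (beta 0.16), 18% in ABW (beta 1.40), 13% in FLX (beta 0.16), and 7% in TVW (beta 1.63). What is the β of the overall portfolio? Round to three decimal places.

β_P = Σ w_i β_i = 0.24×0.08 + 0.21×2.16 + 0.17×0.16 + 0.18×1.40 + 0.13×0.16 + 0.07×1.63 = 0.8869

0.887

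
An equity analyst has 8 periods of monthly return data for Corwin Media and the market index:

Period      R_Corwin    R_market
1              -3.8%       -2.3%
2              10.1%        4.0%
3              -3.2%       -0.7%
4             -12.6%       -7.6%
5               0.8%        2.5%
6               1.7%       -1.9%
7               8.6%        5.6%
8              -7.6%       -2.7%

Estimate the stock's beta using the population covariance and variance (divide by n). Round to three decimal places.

1.673

Mean R_i = (-3.8 + 10.1 − 3.2 − 12.6 + 0.8 + 1.7 + 8.6 − 7.6) / 8 = -0.7500%
Mean R_m = (-2.3 + 4.0 − 0.7 − 7.6 + 2.5 − 1.9 + 5.6 − 2.7) / 8 = -0.3875%
Σ(R_i − R̄_i)(R_m − R̄_m) = 212.2650  ⇒  Cov = 212.2650 / 8 = 26.5331
Σ(R_m − R̄_m)² = 126.8488  ⇒  Var(R_m) = 126.8488 / 8 = 15.8561
β = Cov / Var(R_m) = 26.5331 / 15.8561 = 1.6734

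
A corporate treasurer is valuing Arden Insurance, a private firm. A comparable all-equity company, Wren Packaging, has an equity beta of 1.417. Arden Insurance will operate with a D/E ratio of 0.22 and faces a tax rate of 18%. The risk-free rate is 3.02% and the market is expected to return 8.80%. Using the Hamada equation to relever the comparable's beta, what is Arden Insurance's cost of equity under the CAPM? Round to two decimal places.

12.69%

β_L = β_U × [1 + (1 − t)(D/E)] = 1.417 × [1 + (1 − 0.18) × 0.22]
    = 1.417 × [1 + 0.82 × 0.22] = 1.417 × 1.1804 = 1.6726
MRP = 8.80% − 3.02% = 5.78%
E(R) = R_f + β_L × MRP = 3.02% + 1.6726 × 5.78% = 12.69%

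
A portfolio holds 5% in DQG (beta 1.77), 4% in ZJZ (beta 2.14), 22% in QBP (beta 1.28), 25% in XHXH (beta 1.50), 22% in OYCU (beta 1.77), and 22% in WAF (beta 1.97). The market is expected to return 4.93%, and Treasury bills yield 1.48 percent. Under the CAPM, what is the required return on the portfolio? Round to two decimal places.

7.18%

β_P = Σ w_i β_i = 0.05×1.77 + 0.04×2.14 + 0.22×1.28 + 0.25×1.50 + 0.22×1.77 + 0.22×1.97 = 1.6535
MRP = 4.93% − 1.48% = 3.45%
E(R_P) = R_f + β_P × MRP = 1.48% + 1.6535 × 3.45% = 7.18%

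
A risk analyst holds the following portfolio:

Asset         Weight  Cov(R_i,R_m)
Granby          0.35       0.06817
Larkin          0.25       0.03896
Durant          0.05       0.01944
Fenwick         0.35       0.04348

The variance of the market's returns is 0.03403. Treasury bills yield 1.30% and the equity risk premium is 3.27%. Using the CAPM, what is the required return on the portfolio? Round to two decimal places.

β_Granby = 0.06817 / 0.03403 = 2.0032
β_Larkin = 0.03896 / 0.03403 = 1.1449
β_Durant = 0.01944 / 0.03403 = 0.5713
β_Fenwick = 0.04348 / 0.03403 = 1.2777
β_P = Σ w_i β_i = 0.35×2.0032 + 0.25×1.1449 + 0.05×0.5713 + 0.35×1.2777 = 1.4631
E(R_P) = R_f + β_P × MRP = 1.30% + 1.4631 × 3.27% = 6.08%

6.08%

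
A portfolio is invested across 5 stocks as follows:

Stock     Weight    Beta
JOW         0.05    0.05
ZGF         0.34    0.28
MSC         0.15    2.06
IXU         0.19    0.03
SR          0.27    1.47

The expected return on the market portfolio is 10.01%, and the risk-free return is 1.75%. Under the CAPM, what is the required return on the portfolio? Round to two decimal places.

8.43%

β_P = Σ w_i β_i = 0.05×0.05 + 0.34×0.28 + 0.15×2.06 + 0.19×0.03 + 0.27×1.47 = 0.8093
MRP = 10.01% − 1.75% = 8.26%
E(R_P) = R_f + β_P × MRP = 1.75% + 0.8093 × 8.26% = 8.43%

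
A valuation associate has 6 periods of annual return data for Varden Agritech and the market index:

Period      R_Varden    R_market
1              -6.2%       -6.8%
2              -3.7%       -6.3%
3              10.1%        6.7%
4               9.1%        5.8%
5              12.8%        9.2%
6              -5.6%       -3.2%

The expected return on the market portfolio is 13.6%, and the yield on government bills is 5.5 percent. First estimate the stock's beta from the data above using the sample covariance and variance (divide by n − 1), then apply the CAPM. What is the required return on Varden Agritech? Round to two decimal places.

Mean R_i = (-6.2 − 3.7 + 10.1 + 9.1 + 12.8 − 5.6) / 6 = 2.7500%
Mean R_m = (-6.8 − 6.3 + 6.7 + 5.8 + 9.2 − 3.2) / 6 = 0.9000%
Σ(R_i − R̄_i)(R_m − R̄_m) = 306.7500  ⇒  Cov = 306.7500 / 5 = 61.3500
Σ(R_m − R̄_m)² = 254.4800  ⇒  Var(R_m) = 254.4800 / 5 = 50.8960
β = Cov / Var(R_m) = 61.3500 / 50.8960 = 1.2054
MRP = 13.6% − 5.5% = 8.10%
E(R) = R_f + β × MRP = 5.5% + 1.2054 × 8.1% = 15.26%

15.26%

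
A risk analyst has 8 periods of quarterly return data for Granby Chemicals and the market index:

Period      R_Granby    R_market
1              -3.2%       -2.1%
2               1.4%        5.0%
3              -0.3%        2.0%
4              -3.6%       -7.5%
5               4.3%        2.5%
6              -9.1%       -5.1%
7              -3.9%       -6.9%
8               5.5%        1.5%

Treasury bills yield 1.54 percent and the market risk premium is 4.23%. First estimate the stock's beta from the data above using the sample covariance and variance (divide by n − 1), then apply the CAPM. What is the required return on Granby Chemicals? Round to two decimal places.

4.78%

Mean R_i = (-3.2 + 1.4 − 0.3 − 3.6 + 4.3 − 9.1 − 3.9 + 5.5) / 8 = -1.1125%
Mean R_m = (-2.1 + 5.0 + 2.0 − 7.5 + 2.5 − 5.1 − 6.9 + 1.5) / 8 = -1.3250%
Σ(R_i − R̄_i)(R_m − R̄_m) = 120.6475  ⇒  Cov = 120.6475 / 7 = 17.2354
Σ(R_m − R̄_m)² = 157.7350  ⇒  Var(R_m) = 157.7350 / 7 = 22.5336
β = Cov / Var(R_m) = 17.2354 / 22.5336 = 0.7649
E(R) = R_f + β × MRP = 1.54% + 0.7649 × 4.23% = 4.78%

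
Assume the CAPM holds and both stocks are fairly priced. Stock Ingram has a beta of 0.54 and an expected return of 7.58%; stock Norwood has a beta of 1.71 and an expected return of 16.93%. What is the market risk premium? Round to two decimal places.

7.99%

Both satisfy E(R) = R_f + β·MRP, so the slope of the SML is
MRP = (16.93% − 7.58%) / (1.71 − 0.54) = 9.35% / 1.17 = 7.9915%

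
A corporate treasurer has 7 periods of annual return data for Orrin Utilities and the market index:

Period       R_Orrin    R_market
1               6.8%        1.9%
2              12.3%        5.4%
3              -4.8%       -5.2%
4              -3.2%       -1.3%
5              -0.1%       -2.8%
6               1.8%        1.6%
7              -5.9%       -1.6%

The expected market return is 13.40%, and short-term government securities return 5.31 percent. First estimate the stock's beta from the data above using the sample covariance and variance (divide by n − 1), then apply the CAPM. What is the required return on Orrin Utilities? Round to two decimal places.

Mean R_i = (6.8 + 12.3 − 4.8 − 3.2 − 0.1 + 1.8 − 5.9) / 7 = 0.9857%
Mean R_m = (1.9 + 5.4 − 5.2 − 1.3 − 2.8 + 1.6 − 1.6) / 7 = -0.2857%
Σ(R_i − R̄_i)(R_m − R̄_m) = 123.0314  ⇒  Cov = 123.0314 / 6 = 20.5052
Σ(R_m − R̄_m)² = 73.8886  ⇒  Var(R_m) = 73.8886 / 6 = 12.3148
β = Cov / Var(R_m) = 20.5052 / 12.3148 = 1.6651
MRP = 13.40% − 5.31% = 8.09%
E(R) = R_f + β × MRP = 5.31% + 1.6651 × 8.09% = 18.78%

18.78%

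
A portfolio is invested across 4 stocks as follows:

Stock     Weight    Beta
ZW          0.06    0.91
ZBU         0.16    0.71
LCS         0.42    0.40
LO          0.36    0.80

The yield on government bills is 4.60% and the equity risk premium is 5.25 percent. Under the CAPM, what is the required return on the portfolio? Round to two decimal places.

7.88%

β_P = Σ w_i β_i = 0.06×0.91 + 0.16×0.71 + 0.42×0.40 + 0.36×0.80 = 0.6242
E(R_P) = R_f + β_P × MRP = 4.60% + 0.6242 × 5.25% = 7.88%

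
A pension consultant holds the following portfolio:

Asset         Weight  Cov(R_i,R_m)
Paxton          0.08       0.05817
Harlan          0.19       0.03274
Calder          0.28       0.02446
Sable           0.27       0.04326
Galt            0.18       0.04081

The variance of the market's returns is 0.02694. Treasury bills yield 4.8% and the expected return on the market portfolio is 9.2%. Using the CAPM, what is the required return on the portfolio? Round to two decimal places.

10.80%

β_Paxton = 0.05817 / 0.02694 = 2.1592
β_Harlan = 0.03274 / 0.02694 = 1.2153
β_Calder = 0.02446 / 0.02694 = 0.9079
β_Sable = 0.04326 / 0.02694 = 1.6058
β_Galt = 0.04081 / 0.02694 = 1.5148
β_P = Σ w_i β_i = 0.08×2.1592 + 0.19×1.2153 + 0.28×0.9079 + 0.27×1.6058 + 0.18×1.5148 = 1.3641
MRP = 9.2% − 4.8% = 4.40%
E(R_P) = R_f + β_P × MRP = 4.8% + 1.3641 × 4.4% = 10.80%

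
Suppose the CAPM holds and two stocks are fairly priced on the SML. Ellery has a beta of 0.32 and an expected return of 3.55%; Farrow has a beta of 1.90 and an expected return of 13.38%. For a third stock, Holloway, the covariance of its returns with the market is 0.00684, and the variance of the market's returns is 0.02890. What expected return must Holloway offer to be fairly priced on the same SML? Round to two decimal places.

MRP = (13.38% − 3.55%) / (1.90 − 0.32) = 6.2215%
R_f = 3.55% − 0.32 × 6.2215% = 1.5591%
β_Holloway = Cov / Var(R_m) = 0.00684 / 0.02890 = 0.2367
E(R_Holloway) = R_f + β × MRP = 1.5591% + 0.2367 × 6.2215% = 3.03%

3.03%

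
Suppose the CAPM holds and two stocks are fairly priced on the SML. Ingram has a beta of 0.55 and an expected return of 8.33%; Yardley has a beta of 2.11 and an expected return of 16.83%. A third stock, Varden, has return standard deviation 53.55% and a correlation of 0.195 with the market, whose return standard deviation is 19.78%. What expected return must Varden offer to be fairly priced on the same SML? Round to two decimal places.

8.21%

MRP = (16.83% − 8.33%) / (2.11 − 0.55) = 5.4487%
R_f = 8.33% − 0.55 × 5.4487% = 5.3332%
β_Varden = ρ·σ_i/σ_m = 0.195 × 53.55 / 19.78 = 0.5279
E(R_Varden) = R_f + β × MRP = 5.3332% + 0.5279 × 5.4487% = 8.21%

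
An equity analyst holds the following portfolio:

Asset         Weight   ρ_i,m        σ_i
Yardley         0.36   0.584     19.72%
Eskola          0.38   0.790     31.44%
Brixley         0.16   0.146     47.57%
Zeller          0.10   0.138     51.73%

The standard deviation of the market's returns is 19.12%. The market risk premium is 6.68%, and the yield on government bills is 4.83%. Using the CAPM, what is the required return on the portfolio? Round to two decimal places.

10.21%

β_Yardley = 0.584 × 19.72% / 19.12% = 0.6023
β_Eskola = 0.790 × 31.44% / 19.12% = 1.2990
β_Brixley = 0.146 × 47.57% / 19.12% = 0.3632
β_Zeller = 0.138 × 51.73% / 19.12% = 0.3734
β_P = Σ w_i β_i = 0.36×0.6023 + 0.38×1.2990 + 0.16×0.3632 + 0.10×0.3734 = 0.8059
E(R_P) = R_f + β_P × MRP = 4.83% + 0.8059 × 6.68% = 10.21%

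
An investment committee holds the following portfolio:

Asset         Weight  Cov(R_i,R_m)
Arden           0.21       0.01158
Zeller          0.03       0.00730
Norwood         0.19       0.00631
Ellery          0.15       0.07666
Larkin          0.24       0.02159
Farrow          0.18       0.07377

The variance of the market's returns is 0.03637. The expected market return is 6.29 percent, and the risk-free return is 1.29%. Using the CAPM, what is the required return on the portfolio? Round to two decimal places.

5.94%

β_Arden = 0.01158 / 0.03637 = 0.3184
β_Zeller = 0.00730 / 0.03637 = 0.2007
β_Norwood = 0.00631 / 0.03637 = 0.1735
β_Ellery = 0.07666 / 0.03637 = 2.1078
β_Larkin = 0.02159 / 0.03637 = 0.5936
β_Farrow = 0.07377 / 0.03637 = 2.0283
β_P = Σ w_i β_i = 0.21×0.3184 + 0.03×0.2007 + 0.19×0.1735 + 0.15×2.1078 + 0.24×0.5936 + 0.18×2.0283 = 0.9296
MRP = 6.29% − 1.29% = 5.00%
E(R_P) = R_f + β_P × MRP = 1.29% + 0.9296 × 5.00% = 5.94%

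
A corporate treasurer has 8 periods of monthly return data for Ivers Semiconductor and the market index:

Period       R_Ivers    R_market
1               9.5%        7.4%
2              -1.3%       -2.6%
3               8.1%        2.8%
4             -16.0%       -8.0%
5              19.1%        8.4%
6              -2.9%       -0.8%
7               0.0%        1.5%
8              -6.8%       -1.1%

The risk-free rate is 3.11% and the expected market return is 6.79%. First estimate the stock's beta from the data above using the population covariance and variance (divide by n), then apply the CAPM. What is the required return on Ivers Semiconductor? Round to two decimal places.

10.17%

Mean R_i = (9.5 − 1.3 + 8.1 − 16.0 + 19.1 − 2.9 + 0.0 − 6.8) / 8 = 1.2125%
Mean R_m = (7.4 − 2.6 + 2.8 − 8.0 + 8.4 − 0.8 + 1.5 − 1.1) / 8 = 0.9500%
Σ(R_i − R̄_i)(R_m − R̄_m) = 385.3850  ⇒  Cov = 385.3850 / 8 = 48.1731
Σ(R_m − R̄_m)² = 200.8000  ⇒  Var(R_m) = 200.8000 / 8 = 25.1000
β = Cov / Var(R_m) = 48.1731 / 25.1000 = 1.9192
MRP = 6.79% − 3.11% = 3.68%
E(R) = R_f + β × MRP = 3.11% + 1.9192 × 3.68% = 10.17%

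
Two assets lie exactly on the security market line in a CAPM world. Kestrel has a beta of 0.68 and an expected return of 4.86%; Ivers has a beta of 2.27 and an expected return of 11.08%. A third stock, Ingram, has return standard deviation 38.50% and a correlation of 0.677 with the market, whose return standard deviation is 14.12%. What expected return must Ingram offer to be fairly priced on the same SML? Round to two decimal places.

9.42%

MRP = (11.08% − 4.86%) / (2.27 − 0.68) = 3.9119%
R_f = 4.86% − 0.68 × 3.9119% = 2.1999%
β_Ingram = ρ·σ_i/σ_m = 0.677 × 38.50 / 14.12 = 1.8459
E(R_Ingram) = R_f + β × MRP = 2.1999% + 1.8459 × 3.9119% = 9.42%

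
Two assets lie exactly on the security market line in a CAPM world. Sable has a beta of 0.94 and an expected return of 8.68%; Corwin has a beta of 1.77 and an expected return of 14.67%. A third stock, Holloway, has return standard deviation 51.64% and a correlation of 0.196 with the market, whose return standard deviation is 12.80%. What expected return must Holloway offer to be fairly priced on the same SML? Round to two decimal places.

MRP = (14.67% − 8.68%) / (1.77 − 0.94) = 7.2169%
R_f = 8.68% − 0.94 × 7.2169% = 1.8961%
β_Holloway = ρ·σ_i/σ_m = 0.196 × 51.64 / 12.80 = 0.7907
E(R_Holloway) = R_f + β × MRP = 1.8961% + 0.7907 × 7.2169% = 7.60%

7.60%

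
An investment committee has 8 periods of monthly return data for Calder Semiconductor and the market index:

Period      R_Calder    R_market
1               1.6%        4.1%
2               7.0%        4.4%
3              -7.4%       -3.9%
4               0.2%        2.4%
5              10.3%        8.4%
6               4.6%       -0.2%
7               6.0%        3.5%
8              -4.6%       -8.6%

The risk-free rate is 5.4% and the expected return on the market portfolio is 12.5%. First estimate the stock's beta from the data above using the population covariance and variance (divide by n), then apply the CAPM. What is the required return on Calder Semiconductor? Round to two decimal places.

Mean R_i = (1.6 + 7.0 − 7.4 + 0.2 + 10.3 + 4.6 + 6.0 − 4.6) / 8 = 2.2125%
Mean R_m = (4.1 + 4.4 − 3.9 + 2.4 + 8.4 − 0.2 + 3.5 − 8.6) / 8 = 1.2625%
Σ(R_i − R̄_i)(R_m − R̄_m) = 190.5138  ⇒  Cov = 190.5138 / 8 = 23.8142
Σ(R_m − R̄_m)² = 201.1988  ⇒  Var(R_m) = 201.1988 / 8 = 25.1499
β = Cov / Var(R_m) = 23.8142 / 25.1499 = 0.9469
MRP = 12.5% − 5.4% = 7.10%
E(R) = R_f + β × MRP = 5.4% + 0.9469 × 7.1% = 12.12%

12.12%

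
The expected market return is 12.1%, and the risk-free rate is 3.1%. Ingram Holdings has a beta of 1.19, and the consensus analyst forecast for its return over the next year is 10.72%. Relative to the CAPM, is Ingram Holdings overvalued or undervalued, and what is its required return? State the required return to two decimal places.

MRP = 12.1% − 3.1% = 9.00%
Required return = R_f + β·MRP = 3.1% + 1.19 × 9.0% = 13.81%
Forecast 10.72% < required 13.81% → the stock plots below the SML → overvalued.

Overvalued; required return 13.81%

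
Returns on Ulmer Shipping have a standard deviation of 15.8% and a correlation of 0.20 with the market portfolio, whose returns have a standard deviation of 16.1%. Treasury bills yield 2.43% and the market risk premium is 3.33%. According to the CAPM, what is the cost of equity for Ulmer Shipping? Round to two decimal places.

3.08%

β = ρ × σ_i / σ_m = 0.20 × 15.8% / 16.1% = 0.1963
E(R) = 2.43% + 0.1963 × 3.33% = 3.08%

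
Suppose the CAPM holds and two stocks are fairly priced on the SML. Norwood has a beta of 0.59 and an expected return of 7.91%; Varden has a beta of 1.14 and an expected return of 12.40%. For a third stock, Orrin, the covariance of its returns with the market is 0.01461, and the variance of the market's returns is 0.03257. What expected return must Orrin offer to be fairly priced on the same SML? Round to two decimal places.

MRP = (12.40% − 7.91%) / (1.14 − 0.59) = 8.1636%
R_f = 7.91% − 0.59 × 8.1636% = 3.0935%
β_Orrin = Cov / Var(R_m) = 0.01461 / 0.03257 = 0.4486
E(R_Orrin) = R_f + β × MRP = 3.0935% + 0.4486 × 8.1636% = 6.76%

6.76%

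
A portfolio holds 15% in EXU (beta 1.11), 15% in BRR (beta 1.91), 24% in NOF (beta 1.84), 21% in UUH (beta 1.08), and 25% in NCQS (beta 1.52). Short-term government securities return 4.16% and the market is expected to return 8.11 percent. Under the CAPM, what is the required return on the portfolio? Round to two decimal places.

10.09%

β_P = Σ w_i β_i = 0.15×1.11 + 0.15×1.91 + 0.24×1.84 + 0.21×1.08 + 0.25×1.52 = 1.5014
MRP = 8.11% − 4.16% = 3.95%
E(R_P) = R_f + β_P × MRP = 4.16% + 1.5014 × 3.95% = 10.09%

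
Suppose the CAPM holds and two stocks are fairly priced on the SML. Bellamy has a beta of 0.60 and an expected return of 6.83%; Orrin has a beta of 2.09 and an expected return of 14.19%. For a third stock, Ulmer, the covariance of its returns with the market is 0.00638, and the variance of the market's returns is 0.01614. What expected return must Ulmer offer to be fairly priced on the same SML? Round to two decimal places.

5.82%

MRP = (14.19% − 6.83%) / (2.09 − 0.60) = 4.9396%
R_f = 6.83% − 0.60 × 4.9396% = 3.8662%
β_Ulmer = Cov / Var(R_m) = 0.00638 / 0.01614 = 0.3953
E(R_Ulmer) = R_f + β × MRP = 3.8662% + 0.3953 × 4.9396% = 5.82%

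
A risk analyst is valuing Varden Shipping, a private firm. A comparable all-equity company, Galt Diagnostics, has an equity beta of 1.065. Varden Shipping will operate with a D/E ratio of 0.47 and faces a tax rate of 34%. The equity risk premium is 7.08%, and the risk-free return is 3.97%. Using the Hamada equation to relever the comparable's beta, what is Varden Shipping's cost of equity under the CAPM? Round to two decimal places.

β_L = β_U × [1 + (1 − t)(D/E)] = 1.065 × [1 + (1 − 0.34) × 0.47]
    = 1.065 × [1 + 0.66 × 0.47] = 1.065 × 1.3102 = 1.3954
E(R) = R_f + β_L × MRP = 3.97% + 1.3954 × 7.08% = 13.85%

13.85%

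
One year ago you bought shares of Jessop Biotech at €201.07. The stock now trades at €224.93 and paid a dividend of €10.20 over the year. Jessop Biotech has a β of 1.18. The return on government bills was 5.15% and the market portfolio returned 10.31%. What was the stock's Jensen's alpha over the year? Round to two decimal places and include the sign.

+5.70%

Realised HPR = (P1 + D1 − P0) / P0 = (224.93 + 10.20 − 201.07) / 201.07 = 34.06 / 201.07 = 16.9394%
MRP = 10.31% − 5.15% = 5.16%
CAPM required = R_f + β·MRP = 5.15% + 1.18 × 5.16% = 11.2388%
α = realised − required = 16.9394% − 11.2388% = +5.70%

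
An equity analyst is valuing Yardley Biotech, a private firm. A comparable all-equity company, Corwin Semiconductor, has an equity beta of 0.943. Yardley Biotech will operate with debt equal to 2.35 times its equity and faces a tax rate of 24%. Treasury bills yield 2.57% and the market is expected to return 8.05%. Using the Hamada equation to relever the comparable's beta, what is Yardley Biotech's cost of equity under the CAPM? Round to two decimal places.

β_L = β_U × [1 + (1 − t)(D/E)] = 0.943 × [1 + (1 − 0.24) × 2.35]
    = 0.943 × [1 + 0.76 × 2.35] = 0.943 × 2.7860 = 2.6272
MRP = 8.05% − 2.57% = 5.48%
E(R) = R_f + β_L × MRP = 2.57% + 2.6272 × 5.48% = 16.97%

16.97%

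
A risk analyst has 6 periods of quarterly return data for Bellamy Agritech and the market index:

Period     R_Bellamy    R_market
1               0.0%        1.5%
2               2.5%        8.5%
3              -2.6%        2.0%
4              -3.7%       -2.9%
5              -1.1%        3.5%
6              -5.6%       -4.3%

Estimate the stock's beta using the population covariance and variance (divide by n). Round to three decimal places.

Mean R_i = (0.0 + 2.5 − 2.6 − 3.7 − 1.1 − 5.6) / 6 = -1.7500%
Mean R_m = (1.5 + 8.5 + 2.0 − 2.9 + 3.5 − 4.3) / 6 = 1.3833%
Σ(R_i − R̄_i)(R_m − R̄_m) = 61.5350  ⇒  Cov = 61.5350 / 6 = 10.2558
Σ(R_m − R̄_m)² = 106.1683  ⇒  Var(R_m) = 106.1683 / 6 = 17.6947
β = Cov / Var(R_m) = 10.2558 / 17.6947 = 0.5796

0.580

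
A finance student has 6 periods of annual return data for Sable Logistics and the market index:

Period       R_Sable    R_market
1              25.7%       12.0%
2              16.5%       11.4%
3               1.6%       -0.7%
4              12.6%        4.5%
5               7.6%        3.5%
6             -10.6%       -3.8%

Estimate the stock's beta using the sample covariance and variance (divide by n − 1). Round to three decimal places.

Mean R_i = (25.7 + 16.5 + 1.6 + 12.6 + 7.6 − 10.6) / 6 = 8.9000%
Mean R_m = (12.0 + 11.4 − 0.7 + 4.5 + 3.5 − 3.8) / 6 = 4.4833%
Σ(R_i − R̄_i)(R_m − R̄_m) = 379.5500  ⇒  Cov = 379.5500 / 5 = 75.9100
Σ(R_m − R̄_m)² = 200.7883  ⇒  Var(R_m) = 200.7883 / 5 = 40.1577
β = Cov / Var(R_m) = 75.9100 / 40.1577 = 1.8903

1.890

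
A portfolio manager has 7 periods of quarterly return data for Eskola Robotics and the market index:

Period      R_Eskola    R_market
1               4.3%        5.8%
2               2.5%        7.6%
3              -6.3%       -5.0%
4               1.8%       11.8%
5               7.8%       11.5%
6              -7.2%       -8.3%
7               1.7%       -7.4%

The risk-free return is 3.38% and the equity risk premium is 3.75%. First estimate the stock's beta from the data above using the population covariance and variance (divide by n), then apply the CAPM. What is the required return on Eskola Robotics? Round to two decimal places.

5.14%

Mean R_i = (4.3 + 2.5 − 6.3 + 1.8 + 7.8 − 7.2 + 1.7) / 7 = 0.6571%
Mean R_m = (5.8 + 7.6 − 5.0 + 11.8 + 11.5 − 8.3 − 7.4) / 7 = 2.2857%
Σ(R_i − R̄_i)(R_m − R̄_m) = 223.0457  ⇒  Cov = 223.0457 / 7 = 31.8637
Σ(R_m − R̄_m)² = 474.9686  ⇒  Var(R_m) = 474.9686 / 7 = 67.8527
β = Cov / Var(R_m) = 31.8637 / 67.8527 = 0.4696
E(R) = R_f + β × MRP = 3.38% + 0.4696 × 3.75% = 5.14%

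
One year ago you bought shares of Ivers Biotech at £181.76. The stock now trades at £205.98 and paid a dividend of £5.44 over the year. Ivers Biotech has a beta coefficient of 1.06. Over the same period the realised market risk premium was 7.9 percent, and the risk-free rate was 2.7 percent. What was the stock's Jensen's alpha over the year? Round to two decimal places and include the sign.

Realised HPR = (P1 + D1 − P0) / P0 = (205.98 + 5.44 − 181.76) / 181.76 = 29.66 / 181.76 = 16.3182%
CAPM required = R_f + β·MRP = 2.7% + 1.06 × 7.9% = 11.0740%
α = realised − required = 16.3182% − 11.0740% = +5.24%

+5.24%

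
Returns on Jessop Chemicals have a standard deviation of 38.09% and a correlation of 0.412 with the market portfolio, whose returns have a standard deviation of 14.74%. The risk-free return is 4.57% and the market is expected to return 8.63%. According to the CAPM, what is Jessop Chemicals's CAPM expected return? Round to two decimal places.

8.89%

β = ρ × σ_i / σ_m = 0.412 × 38.09% / 14.74% = 1.0647
MRP = 8.63% − 4.57% = 4.06%
E(R) = 4.57% + 1.0647 × 4.06% = 8.89%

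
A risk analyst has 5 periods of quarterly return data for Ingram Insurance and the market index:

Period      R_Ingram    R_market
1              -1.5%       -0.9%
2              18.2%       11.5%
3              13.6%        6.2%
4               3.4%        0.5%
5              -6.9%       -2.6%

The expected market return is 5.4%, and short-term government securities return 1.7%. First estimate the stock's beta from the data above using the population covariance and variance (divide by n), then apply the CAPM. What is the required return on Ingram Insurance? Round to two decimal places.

Mean R_i = (-1.5 + 18.2 + 13.6 + 3.4 − 6.9) / 5 = 5.3600%
Mean R_m = (-0.9 + 11.5 + 6.2 + 0.5 − 2.6) / 5 = 2.9400%
Σ(R_i − R̄_i)(R_m − R̄_m) = 235.8180  ⇒  Cov = 235.8180 / 5 = 47.1636
Σ(R_m − R̄_m)² = 135.2920  ⇒  Var(R_m) = 135.2920 / 5 = 27.0584
β = Cov / Var(R_m) = 47.1636 / 27.0584 = 1.7430
MRP = 5.4% − 1.7% = 3.70%
E(R) = R_f + β × MRP = 1.7% + 1.7430 × 3.7% = 8.15%

8.15%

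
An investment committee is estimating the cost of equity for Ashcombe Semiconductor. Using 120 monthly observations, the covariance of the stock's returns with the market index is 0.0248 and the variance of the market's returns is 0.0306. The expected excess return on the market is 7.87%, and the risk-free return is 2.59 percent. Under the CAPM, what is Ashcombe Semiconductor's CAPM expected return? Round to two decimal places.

8.97%

β = Cov(R_i, R_m) / Var(R_m) = 0.0248 / 0.0306 = 0.8105
E(R) = R_f + β × MRP = 2.59% + 0.8105 × 7.87% = 8.97%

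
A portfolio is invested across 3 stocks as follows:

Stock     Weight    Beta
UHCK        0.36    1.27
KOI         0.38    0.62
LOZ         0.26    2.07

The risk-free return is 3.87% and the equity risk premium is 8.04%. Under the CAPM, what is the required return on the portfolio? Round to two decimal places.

13.77%

β_P = Σ w_i β_i = 0.36×1.27 + 0.38×0.62 + 0.26×2.07 = 1.2310
E(R_P) = R_f + β_P × MRP = 3.87% + 1.2310 × 8.04% = 13.77%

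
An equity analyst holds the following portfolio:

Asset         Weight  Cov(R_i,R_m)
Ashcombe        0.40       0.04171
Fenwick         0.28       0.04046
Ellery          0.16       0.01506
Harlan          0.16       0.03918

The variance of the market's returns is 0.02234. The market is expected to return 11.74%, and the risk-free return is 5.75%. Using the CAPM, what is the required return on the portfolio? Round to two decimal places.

15.59%

β_Ashcombe = 0.04171 / 0.02234 = 1.8671
β_Fenwick = 0.04046 / 0.02234 = 1.8111
β_Ellery = 0.01506 / 0.02234 = 0.6741
β_Harlan = 0.03918 / 0.02234 = 1.7538
β_P = Σ w_i β_i = 0.40×1.8671 + 0.28×1.8111 + 0.16×0.6741 + 0.16×1.7538 = 1.6424
MRP = 11.74% − 5.75% = 5.99%
E(R_P) = R_f + β_P × MRP = 5.75% + 1.6424 × 5.99% = 15.59%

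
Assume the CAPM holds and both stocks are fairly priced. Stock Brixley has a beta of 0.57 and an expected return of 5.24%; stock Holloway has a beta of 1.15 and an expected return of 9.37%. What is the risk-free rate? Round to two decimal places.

1.18%

Both satisfy E(R) = R_f + β·MRP, so the slope of the SML is
MRP = (9.37% − 5.24%) / (1.15 − 0.57) = 4.13% / 0.58 = 7.1207%
R_f = E(R_Brixley) − β_Brixley·MRP = 5.24% − 0.57 × 7.1207% = 1.1812%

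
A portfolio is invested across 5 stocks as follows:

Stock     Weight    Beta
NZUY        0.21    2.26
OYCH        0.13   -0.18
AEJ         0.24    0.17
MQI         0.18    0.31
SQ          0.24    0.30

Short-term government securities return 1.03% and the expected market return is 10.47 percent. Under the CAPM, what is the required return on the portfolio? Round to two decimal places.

β_P = Σ w_i β_i = 0.21×2.26 + 0.13×-0.18 + 0.24×0.17 + 0.18×0.31 + 0.24×0.30 = 0.6198
MRP = 10.47% − 1.03% = 9.44%
E(R_P) = R_f + β_P × MRP = 1.03% + 0.6198 × 9.44% = 6.88%

6.88%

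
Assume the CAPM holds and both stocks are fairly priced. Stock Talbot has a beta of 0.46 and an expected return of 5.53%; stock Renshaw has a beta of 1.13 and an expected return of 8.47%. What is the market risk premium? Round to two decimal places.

4.39%

Both satisfy E(R) = R_f + β·MRP, so the slope of the SML is
MRP = (8.47% − 5.53%) / (1.13 − 0.46) = 2.94% / 0.67 = 4.3881%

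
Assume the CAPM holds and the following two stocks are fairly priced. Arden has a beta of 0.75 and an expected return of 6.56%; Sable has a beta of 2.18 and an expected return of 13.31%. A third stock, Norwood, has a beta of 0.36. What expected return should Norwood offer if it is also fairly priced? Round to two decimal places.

4.72%

MRP (SML slope) = (13.31% − 6.56%) / (2.18 − 0.75) = 6.75% / 1.43 = 4.7203%
R_f (intercept) = 6.56% − 0.75 × 4.7203% = 3.0198%
E(R_Norwood) = R_f + β × MRP = 3.0198% + 0.36 × 4.7203% = 4.72%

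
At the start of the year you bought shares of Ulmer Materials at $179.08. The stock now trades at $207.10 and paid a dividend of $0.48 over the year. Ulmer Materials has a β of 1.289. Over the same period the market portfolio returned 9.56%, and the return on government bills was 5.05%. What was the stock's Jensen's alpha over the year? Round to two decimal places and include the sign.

Realised HPR = (P1 + D1 − P0) / P0 = (207.10 + 0.48 − 179.08) / 179.08 = 28.50 / 179.08 = 15.9147%
MRP = 9.56% − 5.05% = 4.51%
CAPM required = R_f + β·MRP = 5.05% + 1.289 × 4.51% = 10.86339%
α = realised − required = 15.9147% − 10.86339% = +5.05%

+5.05%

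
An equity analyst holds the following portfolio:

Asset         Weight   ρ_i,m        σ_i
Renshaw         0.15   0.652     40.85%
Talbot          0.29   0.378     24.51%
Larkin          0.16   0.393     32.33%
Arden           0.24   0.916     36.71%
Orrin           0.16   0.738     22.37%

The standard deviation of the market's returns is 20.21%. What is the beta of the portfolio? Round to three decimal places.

β_Renshaw = 0.652 × 40.85% / 20.21% = 1.3179
β_Talbot = 0.378 × 24.51% / 20.21% = 0.4584
β_Larkin = 0.393 × 32.33% / 20.21% = 0.6287
β_Arden = 0.916 × 36.71% / 20.21% = 1.6638
β_Orrin = 0.738 × 22.37% / 20.21% = 0.8169
β_P = Σ w_i β_i = 0.15×1.3179 + 0.29×0.4584 + 0.16×0.6287 + 0.24×1.6638 + 0.16×0.8169 = 0.9612

0.961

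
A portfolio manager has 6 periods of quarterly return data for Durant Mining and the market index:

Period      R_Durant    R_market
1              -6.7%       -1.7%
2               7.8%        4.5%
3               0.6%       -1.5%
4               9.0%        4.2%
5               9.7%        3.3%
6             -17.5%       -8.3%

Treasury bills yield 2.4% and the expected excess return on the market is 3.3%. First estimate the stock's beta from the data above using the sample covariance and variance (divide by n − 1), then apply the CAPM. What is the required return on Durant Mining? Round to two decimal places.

Mean R_i = (-6.7 + 7.8 + 0.6 + 9.0 + 9.7 − 17.5) / 6 = 0.4833%
Mean R_m = (-1.7 + 4.5 − 1.5 + 4.2 + 3.3 − 8.3) / 6 = 0.0833%
Σ(R_i − R̄_i)(R_m − R̄_m) = 260.4083  ⇒  Cov = 260.4083 / 5 = 52.0817
Σ(R_m − R̄_m)² = 122.7683  ⇒  Var(R_m) = 122.7683 / 5 = 24.5537
β = Cov / Var(R_m) = 52.0817 / 24.5537 = 2.1211
E(R) = R_f + β × MRP = 2.4% + 2.1211 × 3.3% = 9.40%

9.40%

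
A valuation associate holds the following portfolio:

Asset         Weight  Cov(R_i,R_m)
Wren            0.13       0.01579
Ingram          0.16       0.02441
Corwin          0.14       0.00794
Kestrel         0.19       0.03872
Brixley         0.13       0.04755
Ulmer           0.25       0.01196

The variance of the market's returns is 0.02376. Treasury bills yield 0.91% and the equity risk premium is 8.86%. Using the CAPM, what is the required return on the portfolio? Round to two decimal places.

9.71%

β_Wren = 0.01579 / 0.02376 = 0.6646
β_Ingram = 0.02441 / 0.02376 = 1.0274
β_Corwin = 0.00794 / 0.02376 = 0.3342
β_Kestrel = 0.03872 / 0.02376 = 1.6296
β_Brixley = 0.04755 / 0.02376 = 2.0013
β_Ulmer = 0.01196 / 0.02376 = 0.5034
β_P = Σ w_i β_i = 0.13×0.6646 + 0.16×1.0274 + 0.14×0.3342 + 0.19×1.6296 + 0.13×2.0013 + 0.25×0.5034 = 0.9932
E(R_P) = R_f + β_P × MRP = 0.91% + 0.9932 × 8.86% = 9.71%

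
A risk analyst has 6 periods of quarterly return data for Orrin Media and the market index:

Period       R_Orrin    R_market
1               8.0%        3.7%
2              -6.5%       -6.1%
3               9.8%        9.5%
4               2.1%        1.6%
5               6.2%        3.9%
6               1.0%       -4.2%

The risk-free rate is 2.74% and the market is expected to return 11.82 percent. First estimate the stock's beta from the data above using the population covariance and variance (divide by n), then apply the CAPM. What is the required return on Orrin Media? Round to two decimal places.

Mean R_i = (8.0 − 6.5 + 9.8 + 2.1 + 6.2 + 1.0) / 6 = 3.4333%
Mean R_m = (3.7 − 6.1 + 9.5 + 1.6 + 3.9 − 4.2) / 6 = 1.4000%
Σ(R_i − R̄_i)(R_m − R̄_m) = 156.8500  ⇒  Cov = 156.8500 / 6 = 26.1417
Σ(R_m − R̄_m)² = 164.8000  ⇒  Var(R_m) = 164.8000 / 6 = 27.4667
β = Cov / Var(R_m) = 26.1417 / 27.4667 = 0.9518
MRP = 11.82% − 2.74% = 9.08%
E(R) = R_f + β × MRP = 2.74% + 0.9518 × 9.08% = 11.38%

11.38%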